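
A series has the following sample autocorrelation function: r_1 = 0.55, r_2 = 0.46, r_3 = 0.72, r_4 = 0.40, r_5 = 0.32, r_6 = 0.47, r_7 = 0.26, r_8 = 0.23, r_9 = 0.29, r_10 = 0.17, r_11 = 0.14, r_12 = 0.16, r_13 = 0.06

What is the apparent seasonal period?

3

The largest autocorrelation is r_3 = 0.72; the remaining lags stay at or below 0.55. The elevated value at lag 1 (0.55), dropping to 0.46 at lag 2, reflects decaying short-term dependence rather than seasonality.
The dominant spike at lag 3 indicates a seasonal period of 3.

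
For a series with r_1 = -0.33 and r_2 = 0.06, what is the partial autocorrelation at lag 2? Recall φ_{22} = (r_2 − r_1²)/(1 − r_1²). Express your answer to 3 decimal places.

φ_{22} = (r_2 − r_1²) / (1 − r_1²)
r_1² = (-0.33)² = 0.1089
Numerator = 0.06 − 0.1089 = -0.0489; denominator = 1 − 0.1089 = 0.8911
φ_{22} = -0.0489 / 0.8911 = -0.055

-0.055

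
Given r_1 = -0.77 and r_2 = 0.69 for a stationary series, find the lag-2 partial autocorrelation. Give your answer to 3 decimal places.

0.239

φ_{22} = (r_2 − r_1²) / (1 − r_1²)
r_1² = (-0.77)² = 0.5929
Numerator = 0.69 − 0.5929 = 0.0971; denominator = 1 − 0.5929 = 0.4071
φ_{22} = 0.0971 / 0.4071 = 0.239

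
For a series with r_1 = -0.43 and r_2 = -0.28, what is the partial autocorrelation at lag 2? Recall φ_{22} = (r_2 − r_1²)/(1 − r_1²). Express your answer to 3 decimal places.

-0.570

φ_{22} = (r_2 − r_1²) / (1 − r_1²)
r_1² = (-0.43)² = 0.1849
Numerator = -0.28 − 0.1849 = -0.4649; denominator = 1 − 0.1849 = 0.8151
φ_{22} = -0.4649 / 0.8151 = -0.570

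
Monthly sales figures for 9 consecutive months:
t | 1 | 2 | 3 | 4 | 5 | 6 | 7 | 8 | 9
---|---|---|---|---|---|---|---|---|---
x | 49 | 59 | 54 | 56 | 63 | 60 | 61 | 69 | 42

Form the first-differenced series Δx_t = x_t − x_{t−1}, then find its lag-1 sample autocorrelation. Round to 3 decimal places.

First differences Δx: 10, -5, 2, 7, -3, 1, 8, -27
Mean of differences = -0.8750
Numerator Σ(Δx_t−Δx̄)(Δx_{t+1}−Δx̄) = -270.0156
Denominator Σ(Δx_t−Δx̄)² = 974.8750
r_1(Δx) = -270.0156 / 974.8750 = -0.277

-0.277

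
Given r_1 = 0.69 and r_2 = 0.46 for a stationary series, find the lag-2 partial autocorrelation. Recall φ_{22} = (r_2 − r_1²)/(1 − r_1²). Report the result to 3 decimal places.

-0.031

φ_{22} = (r_2 − r_1²) / (1 − r_1²)
r_1² = (0.69)² = 0.4761
Numerator = 0.46 − 0.4761 = -0.0161; denominator = 1 − 0.4761 = 0.5239
φ_{22} = -0.0161 / 0.5239 = -0.031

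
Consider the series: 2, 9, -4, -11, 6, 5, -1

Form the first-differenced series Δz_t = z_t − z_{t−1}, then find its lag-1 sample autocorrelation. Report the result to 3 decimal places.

-0.224

First differences Δz: 7, -13, -7, 17, -1, -6
Mean of differences = -0.5000
Numerator Σ(Δz_t−Δz̄)(Δz_{t+1}−Δz̄) = -132.2500
Denominator Σ(Δz_t−Δz̄)² = 591.5000
r_1(Δz) = -132.2500 / 591.5000 = -0.224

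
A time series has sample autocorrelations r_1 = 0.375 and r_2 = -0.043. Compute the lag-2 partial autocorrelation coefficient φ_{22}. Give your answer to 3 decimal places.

φ_{22} = (r_2 − r_1²) / (1 − r_1²)
r_1² = (0.375)² = 0.140625
Numerator = -0.043 − 0.1406 = -0.1836; denominator = 1 − 0.1406 = 0.8594
φ_{22} = -0.1836 / 0.8594 = -0.214

-0.214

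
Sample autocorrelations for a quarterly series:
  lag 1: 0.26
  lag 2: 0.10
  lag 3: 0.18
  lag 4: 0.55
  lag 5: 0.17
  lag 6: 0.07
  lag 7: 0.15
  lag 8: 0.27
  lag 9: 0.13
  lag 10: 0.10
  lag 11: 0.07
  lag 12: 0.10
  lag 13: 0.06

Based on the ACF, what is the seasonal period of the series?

4

The largest autocorrelation is r_4 = 0.55, with a weaker echo at lag 8 (0.27); the remaining lags stay at or below 0.26. The elevated value at lag 1 (0.26), dropping to 0.10 at lag 2, reflects decaying short-term dependence rather than seasonality.
The dominant spike at lag 4 indicates a seasonal period of 4.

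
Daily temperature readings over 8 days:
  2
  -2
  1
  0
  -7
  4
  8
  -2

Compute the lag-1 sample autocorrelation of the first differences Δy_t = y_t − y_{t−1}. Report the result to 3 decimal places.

First differences Δy: -4, 3, -1, -7, 11, 4, -10
Mean of differences = -0.5714
Numerator Σ(Δy_t−Δȳ)(Δy_{t+1}−Δȳ) = -75.6122
Denominator Σ(Δy_t−Δȳ)² = 309.7143
r_1(Δy) = -75.6122 / 309.7143 = -0.244

-0.244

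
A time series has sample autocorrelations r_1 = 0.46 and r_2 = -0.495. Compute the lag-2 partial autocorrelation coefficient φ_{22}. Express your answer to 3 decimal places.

φ_{22} = (r_2 − r_1²) / (1 − r_1²)
r_1² = (0.46)² = 0.2116
Numerator = -0.495 − 0.2116 = -0.7066; denominator = 1 − 0.2116 = 0.7884
φ_{22} = -0.7066 / 0.7884 = -0.896

-0.896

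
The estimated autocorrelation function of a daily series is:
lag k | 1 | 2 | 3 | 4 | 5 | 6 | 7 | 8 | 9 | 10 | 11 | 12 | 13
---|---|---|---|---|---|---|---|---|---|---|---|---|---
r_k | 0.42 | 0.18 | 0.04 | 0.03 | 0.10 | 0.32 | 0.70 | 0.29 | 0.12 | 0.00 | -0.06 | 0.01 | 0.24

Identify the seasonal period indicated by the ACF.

7

The largest autocorrelation is r_7 = 0.70; the remaining lags stay at or below 0.42. The elevated value at lag 1 (0.42), dropping to 0.18 at lag 2, reflects decaying short-term dependence rather than seasonality.
The dominant spike at lag 7 indicates a seasonal period of 7.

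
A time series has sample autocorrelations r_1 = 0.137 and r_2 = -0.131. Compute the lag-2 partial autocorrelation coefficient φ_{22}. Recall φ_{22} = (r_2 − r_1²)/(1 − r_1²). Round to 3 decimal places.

φ_{22} = (r_2 − r_1²) / (1 − r_1²)
r_1² = (0.137)² = 0.018769
Numerator = -0.131 − 0.0188 = -0.1498; denominator = 1 − 0.0188 = 0.9812
φ_{22} = -0.1498 / 0.9812 = -0.153

-0.153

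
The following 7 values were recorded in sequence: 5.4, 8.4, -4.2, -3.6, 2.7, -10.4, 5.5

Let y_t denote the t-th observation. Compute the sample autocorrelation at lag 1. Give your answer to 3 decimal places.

Mean ȳ = (5.4 + 8.4 − 4.2 − 3.6 + 2.7 − 10.4 + 5.5)/7 = 0.5429
Deviations from mean: 4.8571, 7.8571, -4.7429, -4.1429, 2.1571, -10.9429, 4.9571
Numerator Σ_{t=1}^{6}(y_t−ȳ)(y_{t+1}−ȳ) = -66.2404
Denominator Σ(y_t−ȳ)² = 273.9571
r_1 = -66.2404 / 273.9571 = -0.242

-0.242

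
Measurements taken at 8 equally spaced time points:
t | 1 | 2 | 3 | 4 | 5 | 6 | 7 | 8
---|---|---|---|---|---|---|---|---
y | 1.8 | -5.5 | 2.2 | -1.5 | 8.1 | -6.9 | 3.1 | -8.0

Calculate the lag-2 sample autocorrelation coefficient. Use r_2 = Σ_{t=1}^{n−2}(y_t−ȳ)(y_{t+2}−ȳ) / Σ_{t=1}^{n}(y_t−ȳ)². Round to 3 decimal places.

Mean ȳ = (1.8 − 5.5 + 2.2 − 1.5 + 8.1 − 6.9 + 3.1 − 8.0)/8 = -0.8375
Numerator Σ_{t=1}^{6}(y_t−ȳ)(y_{t+2}−ȳ) = 120.8784
Denominator Σ(y_t−ȳ)² = 221.7988
r_2 = 120.8784 / 221.7988 = 0.545

0.545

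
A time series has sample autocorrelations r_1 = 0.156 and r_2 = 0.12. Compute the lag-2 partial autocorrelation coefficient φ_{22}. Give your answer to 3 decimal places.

φ_{22} = (r_2 − r_1²) / (1 − r_1²)
r_1² = (0.156)² = 0.024336
Numerator = 0.12 − 0.0243 = 0.0957; denominator = 1 − 0.0243 = 0.9757
φ_{22} = 0.0957 / 0.9757 = 0.098

0.098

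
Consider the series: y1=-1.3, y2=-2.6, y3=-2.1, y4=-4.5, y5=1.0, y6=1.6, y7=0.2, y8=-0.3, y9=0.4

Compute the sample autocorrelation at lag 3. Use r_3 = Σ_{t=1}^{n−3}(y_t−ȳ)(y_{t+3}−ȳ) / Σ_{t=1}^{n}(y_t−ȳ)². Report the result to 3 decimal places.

Mean ȳ = (-1.3 − 2.6 − 2.1 − 4.5 + 1.0 + 1.6 + 0.2 − 0.3 + 0.4)/9 = -0.8444
Σ(y_t−ȳ)(y_{t+3}−ȳ) = (1.6653) + (-3.2380) + (-3.0691) + (-3.8180) + (1.0042) + (3.0420) = -4.4137
Denominator Σ(y_t−ȳ)² = 30.5422
r_3 = -4.4137 / 30.5422 = -0.145

-0.145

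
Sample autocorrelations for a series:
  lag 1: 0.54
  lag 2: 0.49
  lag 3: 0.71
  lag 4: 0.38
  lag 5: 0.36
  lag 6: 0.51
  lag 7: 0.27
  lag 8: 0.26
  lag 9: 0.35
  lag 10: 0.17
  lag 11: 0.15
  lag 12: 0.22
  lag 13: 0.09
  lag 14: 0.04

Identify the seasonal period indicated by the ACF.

3

The largest autocorrelation is r_3 = 0.71; the remaining lags stay at or below 0.54. The elevated value at lag 1 (0.54), dropping to 0.49 at lag 2, reflects decaying short-term dependence rather than seasonality.
The dominant spike at lag 3 indicates a seasonal period of 3.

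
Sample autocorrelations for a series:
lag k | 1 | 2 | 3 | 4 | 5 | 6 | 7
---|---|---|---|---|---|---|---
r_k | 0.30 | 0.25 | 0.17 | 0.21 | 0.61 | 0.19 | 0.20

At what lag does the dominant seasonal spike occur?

The largest autocorrelation is r_5 = 0.61; the remaining lags stay at or below 0.30. The elevated value at lag 1 (0.30), dropping to 0.25 at lag 2, reflects decaying short-term dependence rather than seasonality.
The dominant spike at lag 5 indicates a seasonal period of 5.

5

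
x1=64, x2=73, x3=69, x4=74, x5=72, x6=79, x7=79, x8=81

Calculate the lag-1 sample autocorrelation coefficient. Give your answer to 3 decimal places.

0.285

Mean x̄ = (64 + 73 + 69 + 74 + 72 + 79 + 79 + 81)/8 = 73.8750
Deviations from mean: -9.8750, -0.8750, -4.8750, 0.1250, -1.8750, 5.1250, 5.1250, 7.1250
Σ(x_t−x̄)(x_{t+1}−x̄) = (8.6406) + (4.2656) + (-0.6094) + (-0.2344) + (-9.6094) + (26.2656) + (36.5156) = 65.2344
Denominator Σ(x_t−x̄)² = 228.8750
r_1 = 65.2344 / 228.8750 = 0.285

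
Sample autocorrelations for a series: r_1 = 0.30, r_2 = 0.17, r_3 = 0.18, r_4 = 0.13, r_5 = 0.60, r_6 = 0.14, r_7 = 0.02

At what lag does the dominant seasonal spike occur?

5

The largest autocorrelation is r_5 = 0.60; the remaining lags stay at or below 0.30. The elevated value at lag 1 (0.30), dropping to 0.17 at lag 2, reflects decaying short-term dependence rather than seasonality.
The dominant spike at lag 5 indicates a seasonal period of 5.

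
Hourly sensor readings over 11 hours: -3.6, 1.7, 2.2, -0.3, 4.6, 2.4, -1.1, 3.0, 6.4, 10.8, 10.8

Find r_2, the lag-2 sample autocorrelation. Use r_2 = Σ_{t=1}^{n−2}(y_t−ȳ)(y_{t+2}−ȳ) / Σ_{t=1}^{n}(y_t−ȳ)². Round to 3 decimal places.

Mean ȳ = (-3.6 + 1.7 + 2.2 − 0.3 + 4.6 + 2.4 − 1.1 + 3.0 + 6.4 + 10.8 + 10.8)/11 = 3.3545
Numerator Σ_{t=1}^{9}(y_t−ȳ)(y_{t+2}−ȳ) = 17.3859
Denominator Σ(y_t−ȳ)² = 208.3673
r_2 = 17.3859 / 208.3673 = 0.083

0.083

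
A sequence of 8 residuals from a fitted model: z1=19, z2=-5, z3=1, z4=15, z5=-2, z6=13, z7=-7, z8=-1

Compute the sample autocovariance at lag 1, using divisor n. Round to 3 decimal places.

Mean z̄ = (19 − 5 + 1 + 15 − 2 + 13 − 7 − 1)/8 = 4.1250
Σ_{t=1}^{7}(z_t−z̄)(z_{t+1}−z̄) = -303.8906
γ_1 = -303.8906 / 8 = -37.986

-37.986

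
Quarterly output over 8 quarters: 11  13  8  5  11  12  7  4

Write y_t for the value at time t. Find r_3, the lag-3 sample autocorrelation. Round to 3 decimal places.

-0.067

Mean ȳ = (11 + 13 + 8 + 5 + 11 + 12 + 7 + 4)/8 = 8.8750
Numerator Σ_{t=1}^{5}(y_t−ȳ)(y_{t+3}−ȳ) = -5.2969
Denominator Σ(y_t−ȳ)² = 78.8750
r_3 = -5.2969 / 78.8750 = -0.067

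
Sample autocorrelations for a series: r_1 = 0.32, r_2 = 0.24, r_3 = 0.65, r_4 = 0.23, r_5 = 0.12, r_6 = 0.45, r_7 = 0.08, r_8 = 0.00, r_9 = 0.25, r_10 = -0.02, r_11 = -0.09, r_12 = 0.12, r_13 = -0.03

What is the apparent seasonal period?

3

The largest autocorrelation is r_3 = 0.65, with a weaker echo at lag 6 (0.45); the remaining lags stay at or below 0.32. The elevated value at lag 1 (0.32), dropping to 0.24 at lag 2, reflects decaying short-term dependence rather than seasonality.
The dominant spike at lag 3 indicates a seasonal period of 3.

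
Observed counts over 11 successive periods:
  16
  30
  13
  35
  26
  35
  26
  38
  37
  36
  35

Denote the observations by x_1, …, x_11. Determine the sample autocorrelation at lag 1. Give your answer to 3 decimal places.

-0.064

Mean x̄ = (16 + 30 + 13 + 35 + 26 + 35 + 26 + 38 + 37 + 36 + 35)/11 = 29.7273
Numerator Σ_{t=1}^{10}(x_t−x̄)(x_{t+1}−x̄) = -47.4380
Denominator Σ(x_t−x̄)² = 740.1818
r_1 = -47.4380 / 740.1818 = -0.064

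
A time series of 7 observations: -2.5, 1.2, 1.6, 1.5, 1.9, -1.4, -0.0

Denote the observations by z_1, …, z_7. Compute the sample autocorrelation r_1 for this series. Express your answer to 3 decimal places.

-0.010

Mean z̄ = (-2.5 + 1.2 + 1.6 + 1.5 + 1.9 − 1.4 − 0.0)/7 = 0.3286
Σ(z_t−z̄)(z_{t+1}−z̄) = (-2.4649) + (1.1080) + (1.4894) + (1.8408) + (-2.7163) + (0.5680) = -0.1751
Denominator Σ(z_t−z̄)² = 17.3143
r_1 = -0.1751 / 17.3143 = -0.010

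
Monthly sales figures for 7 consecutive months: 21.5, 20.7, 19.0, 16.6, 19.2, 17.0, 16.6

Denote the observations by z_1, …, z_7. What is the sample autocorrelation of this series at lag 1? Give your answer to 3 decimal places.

Mean z̄ = (21.5 + 20.7 + 19.0 + 16.6 + 19.2 + 17.0 + 16.6)/7 = 18.6571
Deviations from mean: 2.8429, 2.0429, 0.3429, -2.0571, 0.5429, -1.6571, -2.0571
Σ(z_t−z̄)(z_{t+1}−z̄) = (5.8076) + (0.7004) + (-0.7053) + (-1.1167) + (-0.8996) + (3.4090) = 7.1953
Denominator Σ(z_t−z̄)² = 23.8771
r_1 = 7.1953 / 23.8771 = 0.301

0.301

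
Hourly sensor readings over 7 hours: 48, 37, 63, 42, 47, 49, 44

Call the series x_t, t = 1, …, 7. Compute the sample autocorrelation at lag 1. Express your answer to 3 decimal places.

Mean x̄ = (48 + 37 + 63 + 42 + 47 + 49 + 44)/7 = 47.1429
Σ(x_t−x̄)(x_{t+1}−x̄) = (-8.6939) + (-160.8367) + (-81.5510) + (0.7347) + (-0.2653) + (-5.8367) = -256.4490
Denominator Σ(x_t−x̄)² = 394.8571
r_1 = -256.4490 / 394.8571 = -0.649

-0.649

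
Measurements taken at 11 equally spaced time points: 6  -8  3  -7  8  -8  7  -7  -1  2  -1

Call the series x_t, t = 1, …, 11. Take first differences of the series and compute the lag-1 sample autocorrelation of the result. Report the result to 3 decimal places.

-0.857

First differences Δx: -14, 11, -10, 15, -16, 15, -14, 6, 3, -3
Mean of differences = -0.7000
Numerator Σ(Δx_t−Δx̄)(Δx_{t+1}−Δx̄) = -1172.4900
Denominator Σ(Δx_t−Δx̄)² = 1368.1000
r_1(Δx) = -1172.4900 / 1368.1000 = -0.857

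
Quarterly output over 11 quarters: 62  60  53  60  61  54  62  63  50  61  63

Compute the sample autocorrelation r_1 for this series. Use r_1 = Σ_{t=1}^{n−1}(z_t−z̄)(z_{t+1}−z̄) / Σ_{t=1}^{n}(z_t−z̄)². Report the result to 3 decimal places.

-0.327

Mean z̄ = (62 + 60 + 53 + 60 + 61 + 54 + 62 + 63 + 50 + 61 + 63)/11 = 59.0000
Numerator Σ_{t=1}^{10}(z_t−z̄)(z_{t+1}−z̄) = -66.0000
Denominator Σ(z_t−z̄)² = 202.0000
r_1 = -66.0000 / 202.0000 = -0.327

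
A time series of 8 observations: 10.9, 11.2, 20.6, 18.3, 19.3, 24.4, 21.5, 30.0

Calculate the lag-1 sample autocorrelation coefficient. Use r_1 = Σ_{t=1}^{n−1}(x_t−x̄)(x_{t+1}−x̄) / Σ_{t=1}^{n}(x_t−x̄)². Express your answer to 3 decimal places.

Mean x̄ = (10.9 + 11.2 + 20.6 + 18.3 + 19.3 + 24.4 + 21.5 + 30.0)/8 = 19.5250
Σ(x_t−x̄)(x_{t+1}−x̄) = (71.8031) + (-8.9494) + (-1.3169) + (0.2756) + (-1.0969) + (9.6281) + (20.6881) = 91.0319
Denominator Σ(x_t−x̄)² = 283.7950
r_1 = 91.0319 / 283.7950 = 0.321

0.321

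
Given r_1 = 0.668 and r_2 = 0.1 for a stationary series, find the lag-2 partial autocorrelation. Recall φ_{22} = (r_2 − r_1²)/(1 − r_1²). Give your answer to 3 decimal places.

-0.625

φ_{22} = (r_2 − r_1²) / (1 − r_1²)
r_1² = (0.668)² = 0.446224
Numerator = 0.1 − 0.4462 = -0.3462; denominator = 1 − 0.4462 = 0.5538
φ_{22} = -0.3462 / 0.5538 = -0.625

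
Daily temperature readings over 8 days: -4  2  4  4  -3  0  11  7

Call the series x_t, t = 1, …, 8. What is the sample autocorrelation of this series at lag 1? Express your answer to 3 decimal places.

0.153

Mean x̄ = (-4 + 2 + 4 + 4 − 3 + 0 + 11 + 7)/8 = 2.6250
Deviations from mean: -6.6250, -0.6250, 1.3750, 1.3750, -5.6250, -2.6250, 8.3750, 4.3750
Numerator Σ_{t=1}^{7}(x_t−x̄)(x_{t+1}−x̄) = 26.8594
Denominator Σ(x_t−x̄)² = 175.8750
r_1 = 26.8594 / 175.8750 = 0.153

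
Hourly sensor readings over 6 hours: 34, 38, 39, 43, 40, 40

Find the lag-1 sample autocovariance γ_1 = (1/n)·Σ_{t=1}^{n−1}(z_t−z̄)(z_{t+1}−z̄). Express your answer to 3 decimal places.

1.667

Mean z̄ = (34 + 38 + 39 + 43 + 40 + 40)/6 = 39.0000
Σ_{t=1}^{5}(z_t−z̄)(z_{t+1}−z̄) = 10.0000
γ_1 = 10.0000 / 6 = 1.667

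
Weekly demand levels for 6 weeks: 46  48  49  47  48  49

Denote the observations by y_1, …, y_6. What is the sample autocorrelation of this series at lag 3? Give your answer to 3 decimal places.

0.427

Mean ȳ = (46 + 48 + 49 + 47 + 48 + 49)/6 = 47.8333
Deviations from mean: -1.8333, 0.1667, 1.1667, -0.8333, 0.1667, 1.1667
Σ(y_t−ȳ)(y_{t+3}−ȳ) = (1.5278) + (0.0278) + (1.3611) = 2.9167
Denominator Σ(y_t−ȳ)² = 6.8333
r_3 = 2.9167 / 6.8333 = 0.427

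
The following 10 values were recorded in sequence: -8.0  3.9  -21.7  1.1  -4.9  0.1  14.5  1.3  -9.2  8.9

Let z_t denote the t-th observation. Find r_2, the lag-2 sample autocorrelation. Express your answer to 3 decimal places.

0.080

Mean z̄ = (-8.0 + 3.9 − 21.7 + 1.1 − 4.9 + 0.1 + 14.5 + 1.3 − 9.2 + 8.9)/10 = -1.4000
Numerator Σ_{t=1}^{8}(z_t−z̄)(z_{t+2}−z̄) = 74.2200
Denominator Σ(z_t−z̄)² = 931.5200
r_2 = 74.2200 / 931.5200 = 0.080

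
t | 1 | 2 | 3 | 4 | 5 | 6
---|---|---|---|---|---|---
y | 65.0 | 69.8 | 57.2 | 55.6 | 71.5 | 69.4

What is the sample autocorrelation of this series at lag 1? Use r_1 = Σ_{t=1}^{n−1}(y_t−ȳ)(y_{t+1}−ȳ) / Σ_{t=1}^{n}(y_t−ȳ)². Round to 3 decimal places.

Mean ȳ = (65.0 + 69.8 + 57.2 + 55.6 + 71.5 + 69.4)/6 = 64.7500
Deviations from mean: 0.2500, 5.0500, -7.5500, -9.1500, 6.7500, 4.6500
Σ(y_t−ȳ)(y_{t+1}−ȳ) = (1.2625) + (-38.1275) + (69.0825) + (-61.7625) + (31.3875) = 1.8425
Denominator Σ(y_t−ȳ)² = 233.4750
r_1 = 1.8425 / 233.4750 = 0.008

0.008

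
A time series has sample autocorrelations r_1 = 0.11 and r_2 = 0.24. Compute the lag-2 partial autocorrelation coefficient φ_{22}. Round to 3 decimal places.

φ_{22} = (r_2 − r_1²) / (1 − r_1²)
r_1² = (0.11)² = 0.0121
Numerator = 0.24 − 0.0121 = 0.2279; denominator = 1 − 0.0121 = 0.9879
φ_{22} = 0.2279 / 0.9879 = 0.231

0.231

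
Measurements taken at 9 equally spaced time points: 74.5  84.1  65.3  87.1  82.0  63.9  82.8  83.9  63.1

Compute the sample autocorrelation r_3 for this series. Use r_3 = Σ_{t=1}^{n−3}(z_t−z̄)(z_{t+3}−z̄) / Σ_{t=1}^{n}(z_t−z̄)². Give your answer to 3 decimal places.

Mean z̄ = (74.5 + 84.1 + 65.3 + 87.1 + 82.0 + 63.9 + 82.8 + 83.9 + 63.1)/9 = 76.3000
Numerator Σ_{t=1}^{6}(z_t−z̄)(z_{t+3}−z̄) = 438.6200
Denominator Σ(z_t−z̄)² = 762.2200
r_3 = 438.6200 / 762.2200 = 0.575

0.575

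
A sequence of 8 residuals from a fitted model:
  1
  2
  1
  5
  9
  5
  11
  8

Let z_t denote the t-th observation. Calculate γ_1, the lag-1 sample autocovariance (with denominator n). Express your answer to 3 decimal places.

5.148

Mean z̄ = (1 + 2 + 1 + 5 + 9 + 5 + 11 + 8)/8 = 5.2500
Σ_{t=1}^{7}(z_t−z̄)(z_{t+1}−z̄) = 41.1875
γ_1 = 41.1875 / 8 = 5.148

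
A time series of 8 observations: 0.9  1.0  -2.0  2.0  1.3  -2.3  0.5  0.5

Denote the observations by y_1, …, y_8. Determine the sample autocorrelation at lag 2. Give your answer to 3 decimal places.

-0.438

Mean ȳ = (0.9 + 1.0 − 2.0 + 2.0 + 1.3 − 2.3 + 0.5 + 0.5)/8 = 0.2375
Deviations from mean: 0.6625, 0.7625, -2.2375, 1.7625, 1.0625, -2.5375, 0.2625, 0.2625
Σ(y_t−ȳ)(y_{t+2}−ȳ) = (-1.4823) + (1.3439) + (-2.3773) + (-4.4723) + (0.2789) + (-0.6661) = -7.3753
Denominator Σ(y_t−ȳ)² = 16.8388
r_2 = -7.3753 / 16.8388 = -0.438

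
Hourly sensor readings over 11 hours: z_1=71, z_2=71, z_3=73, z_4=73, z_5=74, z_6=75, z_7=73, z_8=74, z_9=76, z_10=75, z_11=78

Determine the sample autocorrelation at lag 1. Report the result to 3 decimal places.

0.415

Mean z̄ = (71 + 71 + 73 + 73 + 74 + 75 + 73 + 74 + 76 + 75 + 78)/11 = 73.9091
Numerator Σ_{t=1}^{10}(z_t−z̄)(z_{t+1}−z̄) = 17.8099
Denominator Σ(z_t−z̄)² = 42.9091
r_1 = 17.8099 / 42.9091 = 0.415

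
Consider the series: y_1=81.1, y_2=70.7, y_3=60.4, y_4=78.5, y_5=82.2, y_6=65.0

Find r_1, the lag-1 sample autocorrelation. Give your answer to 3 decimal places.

-0.201

Mean ȳ = (81.1 + 70.7 + 60.4 + 78.5 + 82.2 + 65.0)/6 = 72.9833
Deviations from mean: 8.1167, -2.2833, -12.5833, 5.5167, 9.2167, -7.9833
Numerator Σ_{t=1}^{5}(y_t−ȳ)(y_{t+1}−ȳ) = -81.9536
Denominator Σ(y_t−ȳ)² = 408.5483
r_1 = -81.9536 / 408.5483 = -0.201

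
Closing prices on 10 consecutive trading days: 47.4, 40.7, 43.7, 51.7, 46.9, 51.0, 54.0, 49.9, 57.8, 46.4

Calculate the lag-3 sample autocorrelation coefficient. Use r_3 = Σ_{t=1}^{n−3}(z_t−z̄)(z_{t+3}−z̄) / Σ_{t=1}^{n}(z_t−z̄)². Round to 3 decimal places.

0.085

Mean z̄ = (47.4 + 40.7 + 43.7 + 51.7 + 46.9 + 51.0 + 54.0 + 49.9 + 57.8 + 46.4)/10 = 48.9500
Σ(z_t−z̄)(z_{t+3}−z̄) = (-4.2625) + (16.9125) + (-10.7625) + (13.8875) + (-1.9475) + (18.1425) + (-12.8775) = 19.0925
Denominator Σ(z_t−z̄)² = 225.2250
r_3 = 19.0925 / 225.2250 = 0.085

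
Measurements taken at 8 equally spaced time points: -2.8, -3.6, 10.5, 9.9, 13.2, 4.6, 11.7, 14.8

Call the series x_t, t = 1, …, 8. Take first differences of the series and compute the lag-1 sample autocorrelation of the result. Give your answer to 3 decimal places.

-0.446

First differences Δx: -0.8, 14.1, -0.6, 3.3, -8.6, 7.1, 3.1
Mean of differences = 2.5143
Numerator Σ(Δx_t−Δx̄)(Δx_{t+1}−Δx̄) = -133.9402
Denominator Σ(Δx_t−Δx̄)² = 300.4286
r_1(Δx) = -133.9402 / 300.4286 = -0.446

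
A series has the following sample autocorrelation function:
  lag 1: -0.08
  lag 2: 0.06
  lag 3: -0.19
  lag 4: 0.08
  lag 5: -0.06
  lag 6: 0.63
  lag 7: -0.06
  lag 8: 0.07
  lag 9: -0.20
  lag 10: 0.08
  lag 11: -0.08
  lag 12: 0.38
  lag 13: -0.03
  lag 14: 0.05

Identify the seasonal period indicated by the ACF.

6

The largest autocorrelation is r_6 = 0.63, with a weaker echo at lag 12 (0.38); the remaining lags stay at or below 0.08.
The dominant spike at lag 6 indicates a seasonal period of 6.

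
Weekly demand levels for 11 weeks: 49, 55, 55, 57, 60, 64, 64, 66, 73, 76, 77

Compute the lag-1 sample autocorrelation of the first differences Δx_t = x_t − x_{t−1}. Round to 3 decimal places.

-0.215

First differences Δx: 6, 0, 2, 3, 4, 0, 2, 7, 3, 1
Mean of differences = 2.8000
Numerator Σ(Δx_t−Δx̄)(Δx_{t+1}−Δx̄) = -10.6400
Denominator Σ(Δx_t−Δx̄)² = 49.6000
r_1(Δx) = -10.6400 / 49.6000 = -0.215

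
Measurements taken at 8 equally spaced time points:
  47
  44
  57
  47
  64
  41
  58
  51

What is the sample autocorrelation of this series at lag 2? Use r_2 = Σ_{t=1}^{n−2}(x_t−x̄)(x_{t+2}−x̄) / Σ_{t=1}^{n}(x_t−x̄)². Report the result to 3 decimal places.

Mean x̄ = (47 + 44 + 57 + 47 + 64 + 41 + 58 + 51)/8 = 51.1250
Σ(x_t−x̄)(x_{t+2}−x̄) = (-24.2344) + (29.3906) + (75.6406) + (41.7656) + (88.5156) + (1.2656) = 212.3438
Denominator Σ(x_t−x̄)² = 434.8750
r_2 = 212.3438 / 434.8750 = 0.488

0.488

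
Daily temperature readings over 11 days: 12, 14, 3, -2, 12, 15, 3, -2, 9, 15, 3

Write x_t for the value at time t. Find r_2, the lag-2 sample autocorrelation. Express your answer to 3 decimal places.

-0.799

Mean x̄ = (12 + 14 + 3 − 2 + 12 + 15 + 3 − 2 + 9 + 15 + 3)/11 = 7.4545
Numerator Σ_{t=1}^{9}(x_t−x̄)(x_{t+2}−x̄) = -350.4132
Denominator Σ(x_t−x̄)² = 438.7273
r_2 = -350.4132 / 438.7273 = -0.799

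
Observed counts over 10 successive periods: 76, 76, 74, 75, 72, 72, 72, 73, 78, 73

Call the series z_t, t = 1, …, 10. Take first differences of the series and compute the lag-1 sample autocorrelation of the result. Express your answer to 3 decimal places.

-0.382

First differences Δz: 0, -2, 1, -3, 0, 0, 1, 5, -5
Mean of differences = -0.3333
Numerator Σ(Δz_t−Δz̄)(Δz_{t+1}−Δz̄) = -24.4444
Denominator Σ(Δz_t−Δz̄)² = 64.0000
r_1(Δz) = -24.4444 / 64.0000 = -0.382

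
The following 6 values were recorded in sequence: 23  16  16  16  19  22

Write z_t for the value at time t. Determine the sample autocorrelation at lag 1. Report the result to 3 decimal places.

0.056

Mean z̄ = (23 + 16 + 16 + 16 + 19 + 22)/6 = 18.6667
Deviations from mean: 4.3333, -2.6667, -2.6667, -2.6667, 0.3333, 3.3333
Numerator Σ_{t=1}^{5}(z_t−z̄)(z_{t+1}−z̄) = 2.8889
Denominator Σ(z_t−z̄)² = 51.3333
r_1 = 2.8889 / 51.3333 = 0.056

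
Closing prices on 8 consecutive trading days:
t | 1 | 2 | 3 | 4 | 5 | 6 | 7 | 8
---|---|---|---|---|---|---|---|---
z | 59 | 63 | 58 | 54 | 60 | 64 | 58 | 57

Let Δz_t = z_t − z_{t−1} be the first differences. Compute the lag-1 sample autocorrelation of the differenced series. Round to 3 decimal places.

First differences Δz: 4, -5, -4, 6, 4, -6, -1
Mean of differences = -0.2857
Numerator Σ(Δz_t−Δz̄)(Δz_{t+1}−Δz̄) = -19.5102
Denominator Σ(Δz_t−Δz̄)² = 145.4286
r_1(Δz) = -19.5102 / 145.4286 = -0.134

-0.134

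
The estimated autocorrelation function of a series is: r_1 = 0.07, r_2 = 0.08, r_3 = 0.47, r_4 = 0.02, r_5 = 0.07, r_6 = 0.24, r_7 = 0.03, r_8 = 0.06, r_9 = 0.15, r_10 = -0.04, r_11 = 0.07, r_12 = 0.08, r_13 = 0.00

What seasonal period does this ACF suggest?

3

The largest autocorrelation is r_3 = 0.47, with weaker echoes at lags 6 (0.24) and 9 (0.15); the remaining lags stay at or below 0.08.
The dominant spike at lag 3 indicates a seasonal period of 3.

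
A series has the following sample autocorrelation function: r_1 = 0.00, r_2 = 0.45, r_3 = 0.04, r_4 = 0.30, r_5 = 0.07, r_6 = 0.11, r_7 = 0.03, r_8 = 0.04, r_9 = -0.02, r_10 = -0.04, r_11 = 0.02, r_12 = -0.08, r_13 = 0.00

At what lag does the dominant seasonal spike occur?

2

The largest autocorrelation is r_2 = 0.45, with a weaker echo at lag 4 (0.30); the remaining lags stay at or below 0.11.
The dominant spike at lag 2 indicates a seasonal period of 2.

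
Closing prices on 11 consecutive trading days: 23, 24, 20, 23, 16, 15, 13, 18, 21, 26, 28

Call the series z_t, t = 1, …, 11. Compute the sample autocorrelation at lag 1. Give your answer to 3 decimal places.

Mean z̄ = (23 + 24 + 20 + 23 + 16 + 15 + 13 + 18 + 21 + 26 + 28)/11 = 20.6364
Numerator Σ_{t=1}^{10}(z_t−z̄)(z_{t+1}−z̄) = 123.1405
Denominator Σ(z_t−z̄)² = 224.5455
r_1 = 123.1405 / 224.5455 = 0.548

0.548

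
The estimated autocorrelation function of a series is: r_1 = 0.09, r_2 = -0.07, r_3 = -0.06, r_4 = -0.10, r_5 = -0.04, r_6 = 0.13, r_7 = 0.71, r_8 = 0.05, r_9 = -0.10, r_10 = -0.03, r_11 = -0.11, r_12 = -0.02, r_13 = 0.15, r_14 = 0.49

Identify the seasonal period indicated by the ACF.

7

The largest autocorrelation is r_7 = 0.71, with a weaker echo at lag 14 (0.49); the remaining lags stay at or below 0.15.
The dominant spike at lag 7 indicates a seasonal period of 7.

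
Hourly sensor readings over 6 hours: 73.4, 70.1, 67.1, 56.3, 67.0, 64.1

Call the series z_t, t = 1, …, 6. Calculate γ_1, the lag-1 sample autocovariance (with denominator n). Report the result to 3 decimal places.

Mean z̄ = (73.4 + 70.1 + 67.1 + 56.3 + 67.0 + 64.1)/6 = 66.3333
Σ_{t=1}^{5}(z_t−z̄)(z_{t+1}−z̄) = 13.6356
γ_1 = 13.6356 / 6 = 2.273

2.273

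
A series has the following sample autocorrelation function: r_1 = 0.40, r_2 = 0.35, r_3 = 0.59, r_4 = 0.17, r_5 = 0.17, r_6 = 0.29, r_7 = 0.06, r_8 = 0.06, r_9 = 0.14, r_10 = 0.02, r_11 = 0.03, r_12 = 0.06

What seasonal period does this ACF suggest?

The largest autocorrelation is r_3 = 0.59; the remaining lags stay at or below 0.40. The elevated value at lag 1 (0.40), dropping to 0.35 at lag 2, reflects decaying short-term dependence rather than seasonality.
The dominant spike at lag 3 indicates a seasonal period of 3.

3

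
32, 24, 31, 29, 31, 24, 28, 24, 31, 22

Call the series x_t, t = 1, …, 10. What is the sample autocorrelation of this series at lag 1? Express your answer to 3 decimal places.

-0.514

Mean x̄ = (32 + 24 + 31 + 29 + 31 + 24 + 28 + 24 + 31 + 22)/10 = 27.6000
Numerator Σ_{t=1}^{9}(x_t−x̄)(x_{t+1}−x̄) = -64.9600
Denominator Σ(x_t−x̄)² = 126.4000
r_1 = -64.9600 / 126.4000 = -0.514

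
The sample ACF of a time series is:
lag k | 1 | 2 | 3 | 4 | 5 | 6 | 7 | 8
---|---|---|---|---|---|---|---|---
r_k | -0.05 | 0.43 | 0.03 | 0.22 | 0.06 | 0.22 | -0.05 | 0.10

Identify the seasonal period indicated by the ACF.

2

The largest autocorrelation is r_2 = 0.43, with weaker echoes at lags 4 (0.22) and 6 (0.22); the remaining lags stay at or below 0.10.
The dominant spike at lag 2 indicates a seasonal period of 2.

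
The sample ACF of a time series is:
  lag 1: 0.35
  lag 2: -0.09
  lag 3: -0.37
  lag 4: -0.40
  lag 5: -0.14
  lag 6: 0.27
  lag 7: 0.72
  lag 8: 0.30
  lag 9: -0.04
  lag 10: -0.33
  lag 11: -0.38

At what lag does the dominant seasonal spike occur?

7

The largest autocorrelation is r_7 = 0.72; the remaining lags stay at or below 0.35.
The dominant spike at lag 7 indicates a seasonal period of 7.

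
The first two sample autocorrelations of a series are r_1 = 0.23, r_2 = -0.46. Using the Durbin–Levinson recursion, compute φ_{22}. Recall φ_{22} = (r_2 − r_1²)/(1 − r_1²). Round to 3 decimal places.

-0.542

φ_{22} = (r_2 − r_1²) / (1 − r_1²)
r_1² = (0.23)² = 0.0529
Numerator = -0.46 − 0.0529 = -0.5129; denominator = 1 − 0.0529 = 0.9471
φ_{22} = -0.5129 / 0.9471 = -0.542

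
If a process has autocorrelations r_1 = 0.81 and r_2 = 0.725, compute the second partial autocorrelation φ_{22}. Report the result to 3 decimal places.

0.200

φ_{22} = (r_2 − r_1²) / (1 − r_1²)
r_1² = (0.81)² = 0.6561
Numerator = 0.725 − 0.6561 = 0.0689; denominator = 1 − 0.6561 = 0.3439
φ_{22} = 0.0689 / 0.3439 = 0.200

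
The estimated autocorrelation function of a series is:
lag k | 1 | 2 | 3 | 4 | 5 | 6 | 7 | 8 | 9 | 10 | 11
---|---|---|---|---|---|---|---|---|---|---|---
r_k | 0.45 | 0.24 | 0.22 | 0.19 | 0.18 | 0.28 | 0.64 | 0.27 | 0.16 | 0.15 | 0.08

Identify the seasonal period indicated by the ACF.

7

The largest autocorrelation is r_7 = 0.64; the remaining lags stay at or below 0.45. The elevated value at lag 1 (0.45), dropping to 0.24 at lag 2, reflects decaying short-term dependence rather than seasonality.
The dominant spike at lag 7 indicates a seasonal period of 7.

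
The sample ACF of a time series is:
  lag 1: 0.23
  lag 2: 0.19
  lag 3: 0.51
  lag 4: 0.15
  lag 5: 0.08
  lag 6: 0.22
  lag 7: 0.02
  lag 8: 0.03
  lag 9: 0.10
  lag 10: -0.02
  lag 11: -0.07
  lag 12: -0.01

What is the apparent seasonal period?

3

The largest autocorrelation is r_3 = 0.51; the remaining lags stay at or below 0.23.
The dominant spike at lag 3 indicates a seasonal period of 3.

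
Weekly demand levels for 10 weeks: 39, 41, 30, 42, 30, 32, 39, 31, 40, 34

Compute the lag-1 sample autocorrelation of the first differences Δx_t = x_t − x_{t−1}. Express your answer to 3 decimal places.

First differences Δx: 2, -11, 12, -12, 2, 7, -8, 9, -6
Mean of differences = -0.5556
Numerator Σ(Δx_t−Δx̄)(Δx_{t+1}−Δx̄) = -490.8642
Denominator Σ(Δx_t−Δx̄)² = 644.2222
r_1(Δx) = -490.8642 / 644.2222 = -0.762

-0.762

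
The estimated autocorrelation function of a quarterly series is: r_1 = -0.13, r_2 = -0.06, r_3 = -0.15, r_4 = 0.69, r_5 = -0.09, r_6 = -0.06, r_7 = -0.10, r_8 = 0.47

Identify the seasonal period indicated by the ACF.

The largest autocorrelation is r_4 = 0.69, with a weaker echo at lag 8 (0.47); the remaining lags stay at or below -0.06.
The dominant spike at lag 4 indicates a seasonal period of 4.

4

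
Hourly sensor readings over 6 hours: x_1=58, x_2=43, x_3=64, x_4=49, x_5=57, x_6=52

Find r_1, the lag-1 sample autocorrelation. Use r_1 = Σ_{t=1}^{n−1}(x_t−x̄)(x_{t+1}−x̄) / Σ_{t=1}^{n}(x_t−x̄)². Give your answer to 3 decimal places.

-0.821

Mean x̄ = (58 + 43 + 64 + 49 + 57 + 52)/6 = 53.8333
Deviations from mean: 4.1667, -10.8333, 10.1667, -4.8333, 3.1667, -1.8333
Numerator Σ_{t=1}^{5}(x_t−x̄)(x_{t+1}−x̄) = -225.5278
Denominator Σ(x_t−x̄)² = 274.8333
r_1 = -225.5278 / 274.8333 = -0.821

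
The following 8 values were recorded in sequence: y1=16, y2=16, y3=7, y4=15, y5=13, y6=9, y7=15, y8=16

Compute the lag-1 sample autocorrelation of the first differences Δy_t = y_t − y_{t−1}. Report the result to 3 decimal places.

-0.485

First differences Δy: 0, -9, 8, -2, -4, 6, 1
Mean of differences = 0.0000
Numerator Σ(Δy_t−Δȳ)(Δy_{t+1}−Δȳ) = -98.0000
Denominator Σ(Δy_t−Δȳ)² = 202.0000
r_1(Δy) = -98.0000 / 202.0000 = -0.485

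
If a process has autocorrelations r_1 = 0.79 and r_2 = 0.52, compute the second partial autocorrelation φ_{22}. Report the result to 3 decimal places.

-0.277

φ_{22} = (r_2 − r_1²) / (1 − r_1²)
r_1² = (0.79)² = 0.6241
Numerator = 0.52 − 0.6241 = -0.1041; denominator = 1 − 0.6241 = 0.3759
φ_{22} = -0.1041 / 0.3759 = -0.277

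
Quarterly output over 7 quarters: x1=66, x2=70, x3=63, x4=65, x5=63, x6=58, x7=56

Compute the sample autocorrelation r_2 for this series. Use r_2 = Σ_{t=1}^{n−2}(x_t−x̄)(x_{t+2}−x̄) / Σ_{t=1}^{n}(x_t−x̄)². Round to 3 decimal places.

Mean x̄ = (66 + 70 + 63 + 65 + 63 + 58 + 56)/7 = 63.0000
Deviations from mean: 3.0000, 7.0000, 0.0000, 2.0000, 0.0000, -5.0000, -7.0000
Σ(x_t−x̄)(x_{t+2}−x̄) = (0.0000) + (14.0000) + (0.0000) + (-10.0000) + (0.0000) = 4.0000
Denominator Σ(x_t−x̄)² = 136.0000
r_2 = 4.0000 / 136.0000 = 0.029

0.029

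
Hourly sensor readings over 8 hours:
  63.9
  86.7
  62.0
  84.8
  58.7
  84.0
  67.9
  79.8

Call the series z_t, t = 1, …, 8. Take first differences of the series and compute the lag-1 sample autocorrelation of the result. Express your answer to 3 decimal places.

First differences Δz: 22.8, -24.7, 22.8, -26.1, 25.3, -16.1, 11.9
Mean of differences = 2.2714
Numerator Σ(Δz_t−Δz̄)(Δz_{t+1}−Δz̄) = -2943.1065
Denominator Σ(Δz_t−Δz̄)² = 3335.7743
r_1(Δz) = -2943.1065 / 3335.7743 = -0.882

-0.882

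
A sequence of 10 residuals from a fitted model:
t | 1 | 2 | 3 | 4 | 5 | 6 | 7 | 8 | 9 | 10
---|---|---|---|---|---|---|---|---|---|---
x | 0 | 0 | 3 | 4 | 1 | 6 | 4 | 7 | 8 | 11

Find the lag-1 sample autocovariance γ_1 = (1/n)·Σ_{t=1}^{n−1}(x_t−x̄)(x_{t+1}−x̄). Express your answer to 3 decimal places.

5.344

Mean x̄ = (0 + 0 + 3 + 4 + 1 + 6 + 4 + 7 + 8 + 11)/10 = 4.4000
Σ_{t=1}^{9}(x_t−x̄)(x_{t+1}−x̄) = 53.4400
γ_1 = 53.4400 / 10 = 5.344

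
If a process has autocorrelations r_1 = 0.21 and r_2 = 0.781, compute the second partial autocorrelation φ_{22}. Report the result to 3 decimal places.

0.771

φ_{22} = (r_2 − r_1²) / (1 − r_1²)
r_1² = (0.21)² = 0.0441
Numerator = 0.781 − 0.0441 = 0.7369; denominator = 1 − 0.0441 = 0.9559
φ_{22} = 0.7369 / 0.9559 = 0.771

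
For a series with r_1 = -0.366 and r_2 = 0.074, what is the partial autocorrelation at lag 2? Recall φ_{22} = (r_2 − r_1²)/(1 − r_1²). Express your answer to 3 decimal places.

φ_{22} = (r_2 − r_1²) / (1 − r_1²)
r_1² = (-0.366)² = 0.133956
Numerator = 0.074 − 0.1340 = -0.0600; denominator = 1 − 0.1340 = 0.8660
φ_{22} = -0.0600 / 0.8660 = -0.069

-0.069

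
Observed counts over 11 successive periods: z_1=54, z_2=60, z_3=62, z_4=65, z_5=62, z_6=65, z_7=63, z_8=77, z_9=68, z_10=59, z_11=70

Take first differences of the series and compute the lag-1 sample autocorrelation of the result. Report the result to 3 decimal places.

-0.341

First differences Δz: 6, 2, 3, -3, 3, -2, 14, -9, -9, 11
Mean of differences = 1.6000
Numerator Σ(Δz_t−Δz̄)(Δz_{t+1}−Δz̄) = -178.9600
Denominator Σ(Δz_t−Δz̄)² = 524.4000
r_1(Δz) = -178.9600 / 524.4000 = -0.341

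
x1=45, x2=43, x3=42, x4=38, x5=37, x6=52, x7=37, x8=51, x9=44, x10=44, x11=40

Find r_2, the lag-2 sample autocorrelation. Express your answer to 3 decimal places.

0.256

Mean x̄ = (45 + 43 + 42 + 38 + 37 + 52 + 37 + 51 + 44 + 44 + 40)/11 = 43.0000
Numerator Σ_{t=1}^{9}(x_t−x̄)(x_{t+2}−x̄) = 66.0000
Denominator Σ(x_t−x̄)² = 258.0000
r_2 = 66.0000 / 258.0000 = 0.256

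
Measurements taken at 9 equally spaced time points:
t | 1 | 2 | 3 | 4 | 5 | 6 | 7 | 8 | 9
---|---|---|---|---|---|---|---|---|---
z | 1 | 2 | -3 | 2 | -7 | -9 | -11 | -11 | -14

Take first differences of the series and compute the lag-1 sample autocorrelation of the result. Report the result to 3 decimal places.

-0.669

First differences Δz: 1, -5, 5, -9, -2, -2, 0, -3
Mean of differences = -1.8750
Numerator Σ(Δz_t−Δz̄)(Δz_{t+1}−Δz̄) = -80.8906
Denominator Σ(Δz_t−Δz̄)² = 120.8750
r_1(Δz) = -80.8906 / 120.8750 = -0.669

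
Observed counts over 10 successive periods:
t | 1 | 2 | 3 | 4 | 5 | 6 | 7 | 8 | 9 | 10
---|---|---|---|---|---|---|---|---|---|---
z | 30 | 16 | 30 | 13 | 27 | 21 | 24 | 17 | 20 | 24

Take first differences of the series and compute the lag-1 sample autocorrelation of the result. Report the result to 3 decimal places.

First differences Δz: -14, 14, -17, 14, -6, 3, -7, 3, 4
Mean of differences = -0.6667
Numerator Σ(Δz_t−Δz̄)(Δz_{t+1}−Δz̄) = -801.7778
Denominator Σ(Δz_t−Δz̄)² = 992.0000
r_1(Δz) = -801.7778 / 992.0000 = -0.808

-0.808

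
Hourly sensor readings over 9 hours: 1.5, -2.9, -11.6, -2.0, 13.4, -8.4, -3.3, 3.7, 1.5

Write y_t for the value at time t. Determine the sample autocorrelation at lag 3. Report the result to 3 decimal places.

Mean ȳ = (1.5 − 2.9 − 11.6 − 2.0 + 13.4 − 8.4 − 3.3 + 3.7 + 1.5)/9 = -0.9000
Numerator Σ_{t=1}^{6}(y_t−ȳ)(y_{t+3}−ȳ) = 99.4300
Denominator Σ(y_t−ȳ)² = 418.8800
r_3 = 99.4300 / 418.8800 = 0.237

0.237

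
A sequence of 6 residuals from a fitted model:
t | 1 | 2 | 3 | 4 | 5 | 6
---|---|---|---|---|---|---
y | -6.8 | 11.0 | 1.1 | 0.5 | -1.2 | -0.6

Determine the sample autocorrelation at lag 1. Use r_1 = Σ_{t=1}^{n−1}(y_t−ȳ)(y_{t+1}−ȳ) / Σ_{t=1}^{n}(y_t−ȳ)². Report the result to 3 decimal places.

-0.418

Mean ȳ = (-6.8 + 11.0 + 1.1 + 0.5 − 1.2 − 0.6)/6 = 0.6667
Deviations from mean: -7.4667, 10.3333, 0.4333, -0.1667, -1.8667, -1.2667
Σ(y_t−ȳ)(y_{t+1}−ȳ) = (-77.1556) + (4.4778) + (-0.0722) + (0.3111) + (2.3644) = -70.0744
Denominator Σ(y_t−ȳ)² = 167.8333
r_1 = -70.0744 / 167.8333 = -0.418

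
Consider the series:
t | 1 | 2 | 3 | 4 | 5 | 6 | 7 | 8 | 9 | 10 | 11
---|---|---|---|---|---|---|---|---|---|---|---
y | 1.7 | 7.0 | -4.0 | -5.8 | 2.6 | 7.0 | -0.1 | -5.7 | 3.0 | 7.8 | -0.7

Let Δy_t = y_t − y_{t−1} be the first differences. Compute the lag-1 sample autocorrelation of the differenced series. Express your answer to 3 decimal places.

First differences Δy: 5.3, -11.0, -1.8, 8.4, 4.4, -7.1, -5.6, 8.7, 4.8, -8.5
Mean of differences = -0.2400
Numerator Σ(Δy_t−Δȳ)(Δy_{t+1}−Δȳ) = -55.7656
Denominator Σ(Δy_t−Δȳ)² = 494.4240
r_1(Δy) = -55.7656 / 494.4240 = -0.113

-0.113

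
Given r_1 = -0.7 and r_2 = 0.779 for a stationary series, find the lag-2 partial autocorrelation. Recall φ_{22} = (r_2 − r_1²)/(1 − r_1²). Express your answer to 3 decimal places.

φ_{22} = (r_2 − r_1²) / (1 − r_1²)
r_1² = (-0.7)² = 0.49
Numerator = 0.779 − 0.4900 = 0.2890; denominator = 1 − 0.4900 = 0.5100
φ_{22} = 0.2890 / 0.5100 = 0.567

0.567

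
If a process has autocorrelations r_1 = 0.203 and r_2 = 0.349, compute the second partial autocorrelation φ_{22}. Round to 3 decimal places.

0.321

φ_{22} = (r_2 − r_1²) / (1 − r_1²)
r_1² = (0.203)² = 0.041209
Numerator = 0.349 − 0.0412 = 0.3078; denominator = 1 − 0.0412 = 0.9588
φ_{22} = 0.3078 / 0.9588 = 0.321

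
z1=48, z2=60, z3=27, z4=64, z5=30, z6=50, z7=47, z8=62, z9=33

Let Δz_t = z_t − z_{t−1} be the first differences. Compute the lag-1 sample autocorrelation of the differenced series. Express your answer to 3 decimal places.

-0.787

First differences Δz: 12, -33, 37, -34, 20, -3, 15, -29
Mean of differences = -1.8750
Numerator Σ(Δz_t−Δz̄)(Δz_{t+1}−Δz̄) = -4094.7656
Denominator Σ(Δz_t−Δz̄)² = 5204.8750
r_1(Δz) = -4094.7656 / 5204.8750 = -0.787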